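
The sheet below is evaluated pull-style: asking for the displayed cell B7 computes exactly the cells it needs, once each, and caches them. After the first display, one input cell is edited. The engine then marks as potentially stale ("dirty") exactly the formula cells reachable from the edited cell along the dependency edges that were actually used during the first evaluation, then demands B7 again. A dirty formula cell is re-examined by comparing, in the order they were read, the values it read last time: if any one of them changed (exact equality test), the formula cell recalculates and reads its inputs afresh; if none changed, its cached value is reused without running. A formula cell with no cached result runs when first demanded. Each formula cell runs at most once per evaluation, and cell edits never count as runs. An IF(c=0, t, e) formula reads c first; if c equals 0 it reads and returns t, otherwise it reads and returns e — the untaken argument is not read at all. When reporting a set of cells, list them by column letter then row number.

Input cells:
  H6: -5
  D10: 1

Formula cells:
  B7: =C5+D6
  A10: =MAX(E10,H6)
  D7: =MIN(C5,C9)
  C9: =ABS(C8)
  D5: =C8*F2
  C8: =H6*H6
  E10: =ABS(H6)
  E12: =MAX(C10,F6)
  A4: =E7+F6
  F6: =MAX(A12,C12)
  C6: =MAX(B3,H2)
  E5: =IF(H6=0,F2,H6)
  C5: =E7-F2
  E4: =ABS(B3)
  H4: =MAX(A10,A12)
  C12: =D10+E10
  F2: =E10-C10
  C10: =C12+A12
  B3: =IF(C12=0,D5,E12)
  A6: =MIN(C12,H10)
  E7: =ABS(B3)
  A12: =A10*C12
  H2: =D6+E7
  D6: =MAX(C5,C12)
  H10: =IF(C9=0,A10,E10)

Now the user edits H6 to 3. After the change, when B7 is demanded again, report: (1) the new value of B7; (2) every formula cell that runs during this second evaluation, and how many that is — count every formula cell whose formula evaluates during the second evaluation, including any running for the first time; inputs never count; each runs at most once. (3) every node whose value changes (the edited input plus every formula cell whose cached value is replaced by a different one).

Demanding B7 again yields 58.
13 formula cells run: A10, A12, B3, B7, C5, C10, C12, D6, E7, E10, E12, F2, F6.
The nodes whose values change: A10, A12, B3, B7, C5, C10, C12, D6, E7, E10, E12, F2, F6, H6.

First demand of the output computes:
  E10 = ABS(-5) = 5
  A10 = MAX(5, -5) = 5
  C12 = 1 + 5 = 6
  A12 = 5 * 6 = 30
  C10 = 6 + 30 = 36
  F2 = 5 - 36 = -31
  F6 = MAX(30, 6) = 30
  E12 = MAX(36, 30) = 36
  B3 = IF(C12=0: C12=6 -> else branch E12) = 36
  E7 = ABS(36) = 36
  C5 = 36 - -31 = 67
  D6 = MAX(67, 6) = 67
  B7 = 67 + 67 = 134

After the edit, cleaning proceeds:
  E10: a read changed (H6 -5->3) — executes, giving 3.
  A10: a read changed (E10 5->3; H6 -5->3) — executes, giving 3.
  C12: a read changed (E10 5->3) — executes, giving 4.
  A12: a read changed (A10 5->3; C12 6->4) — executes, giving 12.
  C10: a read changed (C12 6->4; A12 30->12) — executes, giving 16.
  F2: a read changed (E10 5->3; C10 36->16) — executes, giving -13.
  F6: a read changed (A12 30->12; C12 6->4) — executes, giving 12.
  E12: a read changed (C10 36->16; F6 30->12) — executes, giving 16.
  B3: a read changed (C12 6->4; E12 36->16) — executes, giving 16.
  E7: a read changed (B3 36->16) — executes, giving 16.
  C5: a read changed (E7 36->16; F2 -31->-13) — executes, giving 29.
  D6: a read changed (C5 67->29; C12 6->4) — executes, giving 29.
  B7: a read changed (C5 67->29; D6 67->29) — executes, giving 58.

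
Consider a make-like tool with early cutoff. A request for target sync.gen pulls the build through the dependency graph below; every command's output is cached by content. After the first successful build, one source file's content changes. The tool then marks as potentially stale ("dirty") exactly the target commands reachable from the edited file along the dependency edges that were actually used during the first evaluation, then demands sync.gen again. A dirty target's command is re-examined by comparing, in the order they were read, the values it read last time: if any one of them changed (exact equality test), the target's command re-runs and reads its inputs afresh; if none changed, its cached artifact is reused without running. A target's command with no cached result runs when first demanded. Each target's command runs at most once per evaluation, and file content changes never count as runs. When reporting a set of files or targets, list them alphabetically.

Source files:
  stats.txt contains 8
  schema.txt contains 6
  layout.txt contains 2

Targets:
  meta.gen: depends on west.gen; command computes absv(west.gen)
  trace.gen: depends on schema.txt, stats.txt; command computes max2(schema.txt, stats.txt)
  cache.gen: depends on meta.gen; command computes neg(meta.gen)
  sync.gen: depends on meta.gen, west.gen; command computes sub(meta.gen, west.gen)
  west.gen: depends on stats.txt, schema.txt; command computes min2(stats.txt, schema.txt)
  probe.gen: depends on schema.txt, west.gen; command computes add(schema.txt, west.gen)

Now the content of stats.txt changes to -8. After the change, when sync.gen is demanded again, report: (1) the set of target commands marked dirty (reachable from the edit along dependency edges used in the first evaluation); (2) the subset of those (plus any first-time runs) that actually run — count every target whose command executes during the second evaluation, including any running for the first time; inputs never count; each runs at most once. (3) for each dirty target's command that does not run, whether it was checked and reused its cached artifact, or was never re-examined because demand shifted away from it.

First demand of the output computes:
  west.gen = min2(8, 6) = 6
  meta.gen = absv(6) = 6
  sync.gen = sub(6, 6) = 0

After the edit, cleaning proceeds:
  west.gen: a read changed (stats.txt 8->-8) — executes, giving -8.
  meta.gen: a read changed (west.gen 6->-8) — executes, giving 8.
  sync.gen: a read changed (meta.gen 6->8; west.gen 6->-8) — executes, giving 16.

The edit dirties: meta.gen, sync.gen, west.gen.
3 target commands run: meta.gen, sync.gen, west.gen.
No dirty target's command escaped a run.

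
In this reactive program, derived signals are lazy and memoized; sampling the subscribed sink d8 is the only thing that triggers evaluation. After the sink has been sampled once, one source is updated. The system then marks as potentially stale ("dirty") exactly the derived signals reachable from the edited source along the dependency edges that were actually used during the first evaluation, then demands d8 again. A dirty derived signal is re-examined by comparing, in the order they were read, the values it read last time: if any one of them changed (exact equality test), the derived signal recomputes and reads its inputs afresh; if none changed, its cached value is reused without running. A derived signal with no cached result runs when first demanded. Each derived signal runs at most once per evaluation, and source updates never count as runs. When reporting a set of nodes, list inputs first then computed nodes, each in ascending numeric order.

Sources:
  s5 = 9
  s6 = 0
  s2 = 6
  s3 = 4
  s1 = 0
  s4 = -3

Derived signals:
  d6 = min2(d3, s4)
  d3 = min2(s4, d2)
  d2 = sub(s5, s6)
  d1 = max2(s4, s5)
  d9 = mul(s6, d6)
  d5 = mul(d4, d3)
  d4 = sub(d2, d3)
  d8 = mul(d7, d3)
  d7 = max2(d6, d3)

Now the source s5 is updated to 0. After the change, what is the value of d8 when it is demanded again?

First demand of the output computes:
  d2 = sub(9, 0) = 9
  d3 = min2(-3, 9) = -3
  d6 = min2(-3, -3) = -3
  d7 = max2(-3, -3) = -3
  d8 = mul(-3, -3) = 9

After the edit, cleaning proceeds:
  d2: a read changed (s5 9->0) — executes, giving 0.
  d3: a read changed (d2 9->0) — executes, giving -3 — identical to its old value.
  d6: dirty, but its reads are unchanged (d3 unchanged, s4 unchanged); cached -3 stands.
  d7: dirty, but its reads are unchanged (d6 unchanged, d3 unchanged); cached -3 stands.
  d8: dirty, but its reads are unchanged (d7 unchanged, d3 unchanged); cached 9 stands.

Note the absorption at d3: it re-runs yet its value is the same, leaving the output's value untouched.

Demanding d8 again yields 9.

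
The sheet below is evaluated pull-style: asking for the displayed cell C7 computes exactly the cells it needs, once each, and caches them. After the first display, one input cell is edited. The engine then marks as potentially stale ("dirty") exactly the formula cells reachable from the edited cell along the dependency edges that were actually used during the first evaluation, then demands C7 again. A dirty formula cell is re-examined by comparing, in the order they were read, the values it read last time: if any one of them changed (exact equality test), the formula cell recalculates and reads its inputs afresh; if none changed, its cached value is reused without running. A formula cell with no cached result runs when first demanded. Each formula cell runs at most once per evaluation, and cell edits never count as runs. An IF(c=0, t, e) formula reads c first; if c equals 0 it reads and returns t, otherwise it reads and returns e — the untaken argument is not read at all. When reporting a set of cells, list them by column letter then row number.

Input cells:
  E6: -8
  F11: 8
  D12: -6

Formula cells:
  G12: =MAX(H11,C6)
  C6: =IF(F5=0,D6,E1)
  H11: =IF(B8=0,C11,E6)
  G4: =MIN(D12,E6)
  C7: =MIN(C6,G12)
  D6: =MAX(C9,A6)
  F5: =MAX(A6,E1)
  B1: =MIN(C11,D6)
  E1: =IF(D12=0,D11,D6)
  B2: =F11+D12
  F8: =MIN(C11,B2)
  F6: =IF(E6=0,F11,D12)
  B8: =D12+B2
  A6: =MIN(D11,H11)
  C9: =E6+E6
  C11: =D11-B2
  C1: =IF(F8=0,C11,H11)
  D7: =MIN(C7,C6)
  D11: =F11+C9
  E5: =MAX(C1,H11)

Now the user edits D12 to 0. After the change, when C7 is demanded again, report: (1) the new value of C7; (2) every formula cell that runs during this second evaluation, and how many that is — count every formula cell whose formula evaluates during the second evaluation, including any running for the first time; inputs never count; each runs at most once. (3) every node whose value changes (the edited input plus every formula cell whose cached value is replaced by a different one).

Demanding C7 again yields -8.
4 formula cells run: B2, B8, E1, H11.
The nodes whose values change: B2, B8, D12.
Note the branch switch — demand abandons D6, which is never re-examined.

First demand of the output computes:
  B2 = 8 + -6 = 2
  B8 = -6 + 2 = -4
  C9 = -8 + -8 = -16
  D11 = 8 + -16 = -8
  H11 = IF(B8=0: B8=-4 -> else branch E6) = -8
  A6 = MIN(-8, -8) = -8
  D6 = MAX(-16, -8) = -8
  E1 = IF(D12=0: D12=-6 -> else branch D6) = -8
  F5 = MAX(-8, -8) = -8
  C6 = IF(F5=0: F5=-8 -> else branch E1) = -8
  G12 = MAX(-8, -8) = -8
  C7 = MIN(-8, -8) = -8

After the edit, cleaning proceeds:
  B2: a read changed (D12 -6->0) — executes, giving 8.
  B8: a read changed (D12 -6->0; B2 2->8) — executes, giving 8.
  H11: a read changed (B8 -4->8) — executes, giving -8 — identical to its old value.
  A6: dirty, but its reads are unchanged (D11 unchanged, H11 unchanged); cached -8 stands.
  D6: stays stale; no demand reaches it after the flip.
  E1: a read changed (D12 -6->0) — executes, giving -8 — identical to its old value.
  F5: dirty, but its reads are unchanged (A6 unchanged, E1 unchanged); cached -8 stands.
  C6: dirty, but its reads are unchanged (F5 unchanged, E1 unchanged); cached -8 stands.
  G12: dirty, but its reads are unchanged (H11 unchanged, C6 unchanged); cached -8 stands.
  C7: dirty, but its reads are unchanged (C6 unchanged, G12 unchanged); cached -8 stands.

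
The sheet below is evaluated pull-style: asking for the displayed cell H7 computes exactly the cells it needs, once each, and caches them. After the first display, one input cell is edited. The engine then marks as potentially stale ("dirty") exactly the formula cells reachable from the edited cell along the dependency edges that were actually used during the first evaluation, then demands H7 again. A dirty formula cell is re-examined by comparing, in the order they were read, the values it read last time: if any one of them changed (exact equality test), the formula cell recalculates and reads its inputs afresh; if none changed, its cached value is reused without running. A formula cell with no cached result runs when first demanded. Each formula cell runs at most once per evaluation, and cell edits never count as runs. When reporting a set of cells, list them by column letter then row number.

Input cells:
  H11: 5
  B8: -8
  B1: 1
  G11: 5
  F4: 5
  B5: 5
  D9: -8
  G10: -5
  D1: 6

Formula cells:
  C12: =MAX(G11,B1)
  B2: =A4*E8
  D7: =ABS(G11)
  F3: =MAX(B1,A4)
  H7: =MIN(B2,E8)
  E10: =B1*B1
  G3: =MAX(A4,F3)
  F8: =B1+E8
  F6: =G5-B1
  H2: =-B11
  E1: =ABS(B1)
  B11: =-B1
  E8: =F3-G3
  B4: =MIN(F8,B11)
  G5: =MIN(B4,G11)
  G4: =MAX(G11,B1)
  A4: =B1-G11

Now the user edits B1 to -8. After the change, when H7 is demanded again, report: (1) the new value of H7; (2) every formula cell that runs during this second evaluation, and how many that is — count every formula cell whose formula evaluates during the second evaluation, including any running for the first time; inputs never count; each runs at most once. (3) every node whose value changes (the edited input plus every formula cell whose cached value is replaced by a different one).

First demand of the output computes:
  A4 = 1 - 5 = -4
  F3 = MAX(1, -4) = 1
  G3 = MAX(-4, 1) = 1
  E8 = 1 - 1 = 0
  B2 = -4 * 0 = 0
  H7 = MIN(0, 0) = 0

After the edit, cleaning proceeds:
  A4: a read changed (B1 1->-8) — executes, giving -13.
  F3: a read changed (B1 1->-8; A4 -4->-13) — executes, giving -8.
  G3: a read changed (A4 -4->-13; F3 1->-8) — executes, giving -8.
  E8: a read changed (F3 1->-8; G3 1->-8) — executes, giving 0 — identical to its old value.
  B2: a read changed (A4 -4->-13) — executes, giving 0 — identical to its old value.
  H7: dirty, but its reads are unchanged (B2 unchanged, E8 unchanged); cached 0 stands.

Note where the cutoff bites: H7 is checked, finds nothing changed, and keeps its cache.

Demanding H7 again yields 0.
5 formula cells run: A4, B2, E8, F3, G3.
The nodes whose values change: A4, B1, F3, G3.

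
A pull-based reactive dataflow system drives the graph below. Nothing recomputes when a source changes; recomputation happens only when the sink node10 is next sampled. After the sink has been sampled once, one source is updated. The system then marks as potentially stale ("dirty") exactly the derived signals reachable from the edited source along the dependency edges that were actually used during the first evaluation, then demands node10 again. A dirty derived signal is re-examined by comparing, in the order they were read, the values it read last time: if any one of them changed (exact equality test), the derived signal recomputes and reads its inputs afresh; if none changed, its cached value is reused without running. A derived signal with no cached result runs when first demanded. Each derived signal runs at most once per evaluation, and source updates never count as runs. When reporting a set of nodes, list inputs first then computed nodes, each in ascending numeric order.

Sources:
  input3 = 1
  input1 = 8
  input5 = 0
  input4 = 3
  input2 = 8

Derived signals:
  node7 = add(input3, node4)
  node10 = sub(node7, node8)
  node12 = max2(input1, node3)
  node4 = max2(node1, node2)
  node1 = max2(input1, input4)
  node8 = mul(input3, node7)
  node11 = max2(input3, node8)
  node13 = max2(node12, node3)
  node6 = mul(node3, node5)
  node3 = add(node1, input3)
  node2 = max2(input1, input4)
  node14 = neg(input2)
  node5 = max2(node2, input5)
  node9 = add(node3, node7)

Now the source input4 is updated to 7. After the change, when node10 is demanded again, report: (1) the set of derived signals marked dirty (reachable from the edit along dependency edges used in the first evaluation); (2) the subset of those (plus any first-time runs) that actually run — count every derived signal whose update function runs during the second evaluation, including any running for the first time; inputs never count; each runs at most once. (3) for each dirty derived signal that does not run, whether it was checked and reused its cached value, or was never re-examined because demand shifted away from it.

First evaluation (everything demanded from the output):
  node1 = max2(8, 3) = 8
  node2 = max2(8, 3) = 8
  node4 = max2(8, 8) = 8
  node7 = add(1, 8) = 9
  node8 = mul(1, 9) = 9
  node10 = sub(9, 9) = 0

Propagation after the edit:
  node1: runs — input4 3->7; result 8 (same value as before).
  node2: runs — input4 3->7; result 8 (same value as before).
  node4: checked — values it read are unchanged (node1 unchanged, node2 unchanged); reused cached 8 without running.
  node7: checked — values it read are unchanged (input3 unchanged, node4 unchanged); reused cached 9 without running.
  node8: checked — values it read are unchanged (input3 unchanged, node7 unchanged); reused cached 9 without running.
  node10: checked — values it read are unchanged (node7 unchanged, node8 unchanged); reused cached 0 without running.

Key observation: the cutoff stops propagation at node4 — its inputs' values are unchanged, so it reuses its cache.

Marked dirty: node1, node2, node4, node7, node8, node10.
Derived signals that run: node1, node2 — 2 in total.
Checked but reused from cache: node4, node7, node8, node10.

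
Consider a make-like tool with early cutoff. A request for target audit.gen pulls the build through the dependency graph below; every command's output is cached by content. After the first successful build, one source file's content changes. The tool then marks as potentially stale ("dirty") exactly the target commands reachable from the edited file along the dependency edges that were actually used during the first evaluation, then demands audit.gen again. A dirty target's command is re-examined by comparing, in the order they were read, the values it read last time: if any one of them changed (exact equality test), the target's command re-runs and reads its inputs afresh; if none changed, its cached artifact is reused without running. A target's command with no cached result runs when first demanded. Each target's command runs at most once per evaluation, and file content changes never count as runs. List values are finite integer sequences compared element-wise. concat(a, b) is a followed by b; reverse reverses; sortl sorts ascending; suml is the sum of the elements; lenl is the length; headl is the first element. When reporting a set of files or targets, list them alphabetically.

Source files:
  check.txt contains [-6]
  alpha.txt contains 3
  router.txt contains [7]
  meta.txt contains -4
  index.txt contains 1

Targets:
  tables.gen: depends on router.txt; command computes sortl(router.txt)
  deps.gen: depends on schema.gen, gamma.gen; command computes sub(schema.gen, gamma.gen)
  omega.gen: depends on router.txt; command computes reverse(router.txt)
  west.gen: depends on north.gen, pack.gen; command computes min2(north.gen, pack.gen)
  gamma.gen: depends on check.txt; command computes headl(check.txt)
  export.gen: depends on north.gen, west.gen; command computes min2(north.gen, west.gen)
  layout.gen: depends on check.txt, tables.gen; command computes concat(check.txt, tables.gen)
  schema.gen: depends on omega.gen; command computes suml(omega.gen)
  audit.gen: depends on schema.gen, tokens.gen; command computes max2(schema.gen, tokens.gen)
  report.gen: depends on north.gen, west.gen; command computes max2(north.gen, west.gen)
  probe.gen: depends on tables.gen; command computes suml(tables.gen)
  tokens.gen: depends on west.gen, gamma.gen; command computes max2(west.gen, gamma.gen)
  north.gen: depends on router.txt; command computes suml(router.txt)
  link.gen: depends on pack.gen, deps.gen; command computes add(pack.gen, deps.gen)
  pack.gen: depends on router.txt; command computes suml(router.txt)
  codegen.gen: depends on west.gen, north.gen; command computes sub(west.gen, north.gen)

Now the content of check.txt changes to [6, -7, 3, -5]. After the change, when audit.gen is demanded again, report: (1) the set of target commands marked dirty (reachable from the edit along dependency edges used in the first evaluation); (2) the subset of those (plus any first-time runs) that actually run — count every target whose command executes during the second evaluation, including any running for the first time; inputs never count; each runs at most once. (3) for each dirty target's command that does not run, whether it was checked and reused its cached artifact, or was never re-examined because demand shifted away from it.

First demand of the output computes:
  gamma.gen = headl([-6]) = -6
  north.gen = suml([7]) = 7
  omega.gen = reverse([7]) = [7]
  pack.gen = suml([7]) = 7
  schema.gen = suml([7]) = 7
  west.gen = min2(7, 7) = 7
  tokens.gen = max2(7, -6) = 7
  audit.gen = max2(7, 7) = 7

After the edit, cleaning proceeds:
  gamma.gen: a read changed (check.txt [-6]->[6, -7, 3, -5]) — executes, giving 6.
  tokens.gen: a read changed (gamma.gen -6->6) — executes, giving 7 — identical to its old value.
  audit.gen: dirty, but its reads are unchanged (schema.gen unchanged, tokens.gen unchanged); cached 7 stands.

Note the absorption at tokens.gen: it re-runs yet its value is the same, leaving the output's value untouched.

The edit dirties: audit.gen, gamma.gen, tokens.gen.
2 target commands run: gamma.gen, tokens.gen.
Cache hits after checking: audit.gen.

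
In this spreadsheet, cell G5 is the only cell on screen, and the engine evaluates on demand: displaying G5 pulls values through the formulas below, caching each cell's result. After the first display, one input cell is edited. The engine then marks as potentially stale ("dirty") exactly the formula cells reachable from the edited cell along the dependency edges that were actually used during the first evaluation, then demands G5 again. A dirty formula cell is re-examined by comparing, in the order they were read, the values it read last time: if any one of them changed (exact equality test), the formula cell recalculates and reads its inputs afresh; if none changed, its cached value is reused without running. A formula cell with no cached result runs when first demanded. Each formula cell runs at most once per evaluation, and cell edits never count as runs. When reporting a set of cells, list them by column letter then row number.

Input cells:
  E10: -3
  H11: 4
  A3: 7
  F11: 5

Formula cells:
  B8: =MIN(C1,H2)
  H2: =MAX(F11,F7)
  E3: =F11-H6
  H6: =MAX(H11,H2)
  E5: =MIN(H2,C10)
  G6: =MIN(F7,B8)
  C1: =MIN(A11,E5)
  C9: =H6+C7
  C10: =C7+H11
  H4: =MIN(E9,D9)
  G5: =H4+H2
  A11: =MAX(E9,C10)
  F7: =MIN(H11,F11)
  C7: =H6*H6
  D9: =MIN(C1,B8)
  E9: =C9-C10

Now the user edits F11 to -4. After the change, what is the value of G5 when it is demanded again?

Initial pass — values computed on the first demand:
  F7 = MIN(4, 5) = 4
  H2 = MAX(5, 4) = 5
  H6 = MAX(4, 5) = 5
  C7 = 5 * 5 = 25
  C9 = 5 + 25 = 30
  C10 = 25 + 4 = 29
  E5 = MIN(5, 29) = 5
  E9 = 30 - 29 = 1
  A11 = MAX(1, 29) = 29
  C1 = MIN(29, 5) = 5
  B8 = MIN(5, 5) = 5
  D9 = MIN(5, 5) = 5
  H4 = MIN(1, 5) = 1
  G5 = 1 + 5 = 6

Second demand — change propagation:
  F7: re-runs because F11 5->-4; new result -4.
  H2: re-runs because F11 5->-4; F7 4->-4; new result -4.
  H6: re-runs because H2 5->-4; new result 4.
  C7: re-runs because H6 5->4; H6 5->4; new result 16.
  C9: re-runs because H6 5->4; C7 25->16; new result 20.
  C10: re-runs because C7 25->16; new result 20.
  E5: re-runs because H2 5->-4; C10 29->20; new result -4.
  E9: re-runs because C9 30->20; C10 29->20; new result 0.
  A11: re-runs because E9 1->0; C10 29->20; new result 20.
  C1: re-runs because A11 29->20; E5 5->-4; new result -4.
  B8: re-runs because C1 5->-4; H2 5->-4; new result -4.
  D9: re-runs because C1 5->-4; B8 5->-4; new result -4.
  H4: re-runs because E9 1->0; D9 5->-4; new result -4.
  G5: re-runs because H4 1->-4; H2 5->-4; new result -8.

G5 now evaluates to -8.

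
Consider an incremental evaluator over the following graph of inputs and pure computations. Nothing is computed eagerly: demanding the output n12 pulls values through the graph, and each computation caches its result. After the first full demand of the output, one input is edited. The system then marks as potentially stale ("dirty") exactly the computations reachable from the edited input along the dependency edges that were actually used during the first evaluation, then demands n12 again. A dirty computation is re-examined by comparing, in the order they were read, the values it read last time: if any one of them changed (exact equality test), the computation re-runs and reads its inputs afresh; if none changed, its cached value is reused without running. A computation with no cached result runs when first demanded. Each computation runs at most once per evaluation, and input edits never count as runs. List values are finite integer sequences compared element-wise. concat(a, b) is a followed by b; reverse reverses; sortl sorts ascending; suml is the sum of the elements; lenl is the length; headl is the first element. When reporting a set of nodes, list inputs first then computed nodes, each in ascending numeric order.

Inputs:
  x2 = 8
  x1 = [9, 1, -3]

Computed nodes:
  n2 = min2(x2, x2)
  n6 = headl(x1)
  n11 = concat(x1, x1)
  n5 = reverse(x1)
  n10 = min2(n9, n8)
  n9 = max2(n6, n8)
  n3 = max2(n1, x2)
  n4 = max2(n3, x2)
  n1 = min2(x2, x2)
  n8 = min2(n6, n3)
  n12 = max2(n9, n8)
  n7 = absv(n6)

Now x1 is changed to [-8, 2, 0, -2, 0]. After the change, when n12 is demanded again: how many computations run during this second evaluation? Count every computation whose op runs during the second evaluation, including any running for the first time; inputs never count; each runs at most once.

Run set: n6, n8, n9, n12 (4 run).

Initial pass — values computed on the first demand:
  n1 = min2(8, 8) = 8
  n3 = max2(8, 8) = 8
  n6 = headl([9, 1, -3]) = 9
  n8 = min2(9, 8) = 8
  n9 = max2(9, 8) = 9
  n12 = max2(9, 8) = 9

Second demand — change propagation:
  n6: re-runs because x1 [9, 1, -3]->[-8, 2, 0, -2, 0]; new result -8.
  n8: re-runs because n6 9->-8; new result -8.
  n9: re-runs because n6 9->-8; n8 8->-8; new result -8.
  n12: re-runs because n9 9->-8; n8 8->-8; new result -8.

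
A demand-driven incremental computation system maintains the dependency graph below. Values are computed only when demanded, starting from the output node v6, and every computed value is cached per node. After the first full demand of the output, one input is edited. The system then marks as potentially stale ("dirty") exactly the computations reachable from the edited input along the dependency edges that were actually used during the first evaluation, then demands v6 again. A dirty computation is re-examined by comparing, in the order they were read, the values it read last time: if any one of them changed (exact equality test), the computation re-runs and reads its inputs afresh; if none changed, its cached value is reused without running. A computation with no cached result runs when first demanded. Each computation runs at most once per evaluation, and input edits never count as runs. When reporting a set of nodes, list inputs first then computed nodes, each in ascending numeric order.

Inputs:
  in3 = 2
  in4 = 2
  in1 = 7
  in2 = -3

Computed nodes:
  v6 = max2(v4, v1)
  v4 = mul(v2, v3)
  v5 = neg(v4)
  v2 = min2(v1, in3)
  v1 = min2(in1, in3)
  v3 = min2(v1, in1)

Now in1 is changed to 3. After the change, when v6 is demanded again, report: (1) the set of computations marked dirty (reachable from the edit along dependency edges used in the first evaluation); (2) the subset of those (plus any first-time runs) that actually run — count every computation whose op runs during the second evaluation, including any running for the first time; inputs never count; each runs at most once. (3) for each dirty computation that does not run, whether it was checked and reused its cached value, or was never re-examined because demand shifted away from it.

Marked dirty: v1, v2, v3, v4, v6.
Computations that run: v1, v3 — 2 in total.
Checked but reused from cache: v2, v4, v6.
Key observation: the cutoff stops propagation at v2 — its inputs' values are unchanged, so it reuses its cache.

First evaluation (everything demanded from the output):
  v1 = min2(7, 2) = 2
  v2 = min2(2, 2) = 2
  v3 = min2(2, 7) = 2
  v4 = mul(2, 2) = 4
  v6 = max2(4, 2) = 4

Propagation after the edit:
  v1: runs — in1 7->3; result 2 (same value as before).
  v2: checked — values it read are unchanged (v1 unchanged, in3 unchanged); reused cached 2 without running.
  v3: runs — in1 7->3; result 2 (same value as before).
  v4: checked — values it read are unchanged (v2 unchanged, v3 unchanged); reused cached 4 without running.
  v6: checked — values it read are unchanged (v4 unchanged, v1 unchanged); reused cached 4 without running.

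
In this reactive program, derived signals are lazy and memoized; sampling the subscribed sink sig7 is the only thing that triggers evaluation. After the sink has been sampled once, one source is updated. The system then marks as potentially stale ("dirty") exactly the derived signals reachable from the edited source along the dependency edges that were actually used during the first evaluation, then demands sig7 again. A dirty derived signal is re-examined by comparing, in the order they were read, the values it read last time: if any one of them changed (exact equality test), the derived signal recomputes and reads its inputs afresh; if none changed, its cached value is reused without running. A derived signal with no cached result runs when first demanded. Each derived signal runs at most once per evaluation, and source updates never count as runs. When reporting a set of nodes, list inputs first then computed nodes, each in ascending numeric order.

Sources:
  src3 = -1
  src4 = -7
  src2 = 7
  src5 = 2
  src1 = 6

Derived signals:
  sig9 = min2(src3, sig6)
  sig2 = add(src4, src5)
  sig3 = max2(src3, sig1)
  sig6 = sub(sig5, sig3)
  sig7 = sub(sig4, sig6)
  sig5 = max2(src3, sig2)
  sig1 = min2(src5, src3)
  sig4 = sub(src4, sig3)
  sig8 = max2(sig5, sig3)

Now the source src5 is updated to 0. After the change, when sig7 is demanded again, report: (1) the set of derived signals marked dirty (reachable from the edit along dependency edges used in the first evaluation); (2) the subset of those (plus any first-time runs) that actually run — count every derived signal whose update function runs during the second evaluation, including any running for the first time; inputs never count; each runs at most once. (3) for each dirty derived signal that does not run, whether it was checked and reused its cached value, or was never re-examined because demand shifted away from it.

First demand of the output computes:
  sig1 = min2(2, -1) = -1
  sig2 = add(-7, 2) = -5
  sig3 = max2(-1, -1) = -1
  sig4 = sub(-7, -1) = -6
  sig5 = max2(-1, -5) = -1
  sig6 = sub(-1, -1) = 0
  sig7 = sub(-6, 0) = -6

After the edit, cleaning proceeds:
  sig1: a read changed (src5 2->0) — executes, giving -1 — identical to its old value.
  sig2: a read changed (src5 2->0) — executes, giving -7.
  sig3: dirty, but its reads are unchanged (src3 unchanged, sig1 unchanged); cached -1 stands.
  sig4: dirty, but its reads are unchanged (src4 unchanged, sig3 unchanged); cached -6 stands.
  sig5: a read changed (sig2 -5->-7) — executes, giving -1 — identical to its old value.
  sig6: dirty, but its reads are unchanged (sig5 unchanged, sig3 unchanged); cached 0 stands.
  sig7: dirty, but its reads are unchanged (sig4 unchanged, sig6 unchanged); cached -6 stands.

Note where the cutoff bites: sig3 is checked, finds nothing changed, and keeps its cache.

The edit dirties: sig1, sig2, sig3, sig4, sig5, sig6, sig7.
3 derived signals run: sig1, sig2, sig5.
Cache hits after checking: sig3, sig4, sig6, sig7.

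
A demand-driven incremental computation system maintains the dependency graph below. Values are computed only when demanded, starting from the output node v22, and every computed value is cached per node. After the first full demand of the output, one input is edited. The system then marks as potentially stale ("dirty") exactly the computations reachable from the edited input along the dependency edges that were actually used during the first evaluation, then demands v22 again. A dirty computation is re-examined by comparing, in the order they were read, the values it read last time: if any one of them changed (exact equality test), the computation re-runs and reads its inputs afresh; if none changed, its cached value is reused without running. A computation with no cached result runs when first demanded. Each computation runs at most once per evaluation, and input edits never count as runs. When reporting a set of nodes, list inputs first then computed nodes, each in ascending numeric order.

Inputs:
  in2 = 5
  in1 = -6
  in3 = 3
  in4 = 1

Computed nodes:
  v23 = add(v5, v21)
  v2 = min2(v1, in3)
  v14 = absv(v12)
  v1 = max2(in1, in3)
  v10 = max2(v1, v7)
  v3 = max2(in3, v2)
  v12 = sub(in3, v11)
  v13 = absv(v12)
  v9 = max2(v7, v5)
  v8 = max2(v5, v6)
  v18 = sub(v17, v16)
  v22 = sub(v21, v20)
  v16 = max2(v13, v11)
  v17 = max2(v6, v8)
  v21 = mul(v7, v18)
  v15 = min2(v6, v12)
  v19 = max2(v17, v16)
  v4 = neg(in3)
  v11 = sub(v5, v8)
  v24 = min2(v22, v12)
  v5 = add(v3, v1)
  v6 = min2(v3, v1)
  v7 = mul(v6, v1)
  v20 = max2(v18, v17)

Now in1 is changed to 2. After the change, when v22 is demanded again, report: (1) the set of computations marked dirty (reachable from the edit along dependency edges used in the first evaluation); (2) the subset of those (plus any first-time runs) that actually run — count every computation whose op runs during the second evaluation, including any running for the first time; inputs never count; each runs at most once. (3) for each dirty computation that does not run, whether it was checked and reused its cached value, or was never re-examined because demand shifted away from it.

First evaluation (everything demanded from the output):
  v1 = max2(-6, 3) = 3
  v2 = min2(3, 3) = 3
  v3 = max2(3, 3) = 3
  v5 = add(3, 3) = 6
  v6 = min2(3, 3) = 3
  v7 = mul(3, 3) = 9
  v8 = max2(6, 3) = 6
  v11 = sub(6, 6) = 0
  v12 = sub(3, 0) = 3
  v13 = absv(3) = 3
  v16 = max2(3, 0) = 3
  v17 = max2(3, 6) = 6
  v18 = sub(6, 3) = 3
  v20 = max2(3, 6) = 6
  v21 = mul(9, 3) = 27
  v22 = sub(27, 6) = 21

Propagation after the edit:
  v1: runs — in1 -6->2; result 3 (same value as before).
  v2: checked — values it read are unchanged (v1 unchanged, in3 unchanged); reused cached 3 without running.
  v3: checked — values it read are unchanged (in3 unchanged, v2 unchanged); reused cached 3 without running.
  v5: checked — values it read are unchanged (v3 unchanged, v1 unchanged); reused cached 6 without running.
  v6: checked — values it read are unchanged (v3 unchanged, v1 unchanged); reused cached 3 without running.
  v7: checked — values it read are unchanged (v6 unchanged, v1 unchanged); reused cached 9 without running.
  v8: checked — values it read are unchanged (v5 unchanged, v6 unchanged); reused cached 6 without running.
  v11: checked — values it read are unchanged (v5 unchanged, v8 unchanged); reused cached 0 without running.
  v12: checked — values it read are unchanged (in3 unchanged, v11 unchanged); reused cached 3 without running.
  v13: checked — values it read are unchanged (v12 unchanged); reused cached 3 without running.
  v16: checked — values it read are unchanged (v13 unchanged, v11 unchanged); reused cached 3 without running.
  v17: checked — values it read are unchanged (v6 unchanged, v8 unchanged); reused cached 6 without running.
  v18: checked — values it read are unchanged (v17 unchanged, v16 unchanged); reused cached 3 without running.
  v20: checked — values it read are unchanged (v18 unchanged, v17 unchanged); reused cached 6 without running.
  v21: checked — values it read are unchanged (v7 unchanged, v18 unchanged); reused cached 27 without running.
  v22: checked — values it read are unchanged (v21 unchanged, v20 unchanged); reused cached 21 without running.

Key observation: the change is absorbed at v1 — it re-runs but produces the same value, and the output's value is unchanged.

Marked dirty: v1, v2, v3, v5, v6, v7, v8, v11, v12, v13, v16, v17, v18, v20, v21, v22.
Computations that run: v1 — 1 in total.
Checked but reused from cache: v2, v3, v5, v6, v7, v8, v11, v12, v13, v16, v17, v18, v20, v21, v22.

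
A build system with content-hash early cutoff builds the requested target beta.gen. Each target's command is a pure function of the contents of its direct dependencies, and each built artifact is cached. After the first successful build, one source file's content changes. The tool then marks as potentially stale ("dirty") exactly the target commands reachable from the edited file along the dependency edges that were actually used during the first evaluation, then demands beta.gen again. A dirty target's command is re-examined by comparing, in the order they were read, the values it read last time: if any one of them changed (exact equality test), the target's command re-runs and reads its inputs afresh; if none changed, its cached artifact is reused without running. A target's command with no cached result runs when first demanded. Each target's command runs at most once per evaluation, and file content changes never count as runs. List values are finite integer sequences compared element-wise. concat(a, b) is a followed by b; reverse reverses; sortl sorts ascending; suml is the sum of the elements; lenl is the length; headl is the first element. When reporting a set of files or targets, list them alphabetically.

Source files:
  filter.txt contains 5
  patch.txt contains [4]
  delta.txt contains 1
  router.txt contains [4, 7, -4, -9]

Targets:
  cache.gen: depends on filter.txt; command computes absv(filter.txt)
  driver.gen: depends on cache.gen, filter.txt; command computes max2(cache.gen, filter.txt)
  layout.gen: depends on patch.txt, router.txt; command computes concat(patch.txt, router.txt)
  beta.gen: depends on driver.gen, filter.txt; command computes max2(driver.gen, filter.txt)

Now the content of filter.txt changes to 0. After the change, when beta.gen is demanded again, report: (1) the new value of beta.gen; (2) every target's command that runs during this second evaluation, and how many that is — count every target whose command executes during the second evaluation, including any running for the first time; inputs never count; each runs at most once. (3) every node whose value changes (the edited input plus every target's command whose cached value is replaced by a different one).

New value of beta.gen: 0.
Target commands that run: beta.gen, cache.gen, driver.gen — 3 in total.
Values that change: beta.gen, cache.gen, driver.gen, filter.txt.

First evaluation (everything demanded from the output):
  cache.gen = absv(5) = 5
  driver.gen = max2(5, 5) = 5
  beta.gen = max2(5, 5) = 5

Propagation after the edit:
  cache.gen: runs — filter.txt 5->0; result 0.
  driver.gen: runs — cache.gen 5->0; filter.txt 5->0; result 0.
  beta.gen: runs — driver.gen 5->0; filter.txt 5->0; result 0.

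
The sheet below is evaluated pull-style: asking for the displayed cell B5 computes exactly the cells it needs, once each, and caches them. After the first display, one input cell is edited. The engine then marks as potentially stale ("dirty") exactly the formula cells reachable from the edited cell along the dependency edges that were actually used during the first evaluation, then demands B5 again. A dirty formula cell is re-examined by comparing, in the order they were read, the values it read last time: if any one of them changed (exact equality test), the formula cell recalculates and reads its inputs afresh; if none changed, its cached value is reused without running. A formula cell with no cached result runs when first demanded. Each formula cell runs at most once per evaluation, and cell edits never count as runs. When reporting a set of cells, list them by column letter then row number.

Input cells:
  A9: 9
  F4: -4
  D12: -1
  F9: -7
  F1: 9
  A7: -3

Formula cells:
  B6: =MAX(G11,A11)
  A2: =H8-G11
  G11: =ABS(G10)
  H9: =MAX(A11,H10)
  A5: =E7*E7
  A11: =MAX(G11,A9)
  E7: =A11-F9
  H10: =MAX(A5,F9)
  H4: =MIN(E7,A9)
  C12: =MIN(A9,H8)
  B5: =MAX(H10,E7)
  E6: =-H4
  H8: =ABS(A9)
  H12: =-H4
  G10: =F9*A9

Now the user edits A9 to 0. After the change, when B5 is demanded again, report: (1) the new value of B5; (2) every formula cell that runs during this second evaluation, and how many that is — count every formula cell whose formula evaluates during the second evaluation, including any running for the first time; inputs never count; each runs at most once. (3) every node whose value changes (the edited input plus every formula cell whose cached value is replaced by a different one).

Demanding B5 again yields 49.
7 formula cells run: A5, A11, B5, E7, G10, G11, H10.
The nodes whose values change: A5, A9, A11, B5, E7, G10, G11, H10.

First demand of the output computes:
  G10 = -7 * 9 = -63
  G11 = ABS(-63) = 63
  A11 = MAX(63, 9) = 63
  E7 = 63 - -7 = 70
  A5 = 70 * 70 = 4900
  H10 = MAX(4900, -7) = 4900
  B5 = MAX(4900, 70) = 4900

After the edit, cleaning proceeds:
  G10: a read changed (A9 9->0) — executes, giving 0.
  G11: a read changed (G10 -63->0) — executes, giving 0.
  A11: a read changed (G11 63->0; A9 9->0) — executes, giving 0.
  E7: a read changed (A11 63->0) — executes, giving 7.
  A5: a read changed (E7 70->7; E7 70->7) — executes, giving 49.
  H10: a read changed (A5 4900->49) — executes, giving 49.
  B5: a read changed (H10 4900->49; E7 70->7) — executes, giving 49.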